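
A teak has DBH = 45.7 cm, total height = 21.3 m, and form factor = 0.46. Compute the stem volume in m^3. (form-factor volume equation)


Formula: V = pi * (DBH/200)^2 * H * ff
Radius = DBH/200 = 45.7/200 = 0.2285 m
Radius^2 = 0.2285^2 = 0.05221225 m^2
V = pi * 0.05221225 * 21.3 * 0.46
V = 1.607 m^3

1.607


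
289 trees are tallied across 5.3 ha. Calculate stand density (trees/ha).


Formula: Stand Density = N_trees / Area_ha
Density = 289 trees / 5.3 ha
Density = 55 trees/ha

55


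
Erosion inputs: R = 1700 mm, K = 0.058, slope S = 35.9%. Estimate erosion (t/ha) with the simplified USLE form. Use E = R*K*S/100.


Formula: E = R * K * S / 100  (simplified USLE)
R * K = 1700 * 0.058 = 98.6
E = 98.6 * 35.9 / 100 = 35.4 t/ha

35.4


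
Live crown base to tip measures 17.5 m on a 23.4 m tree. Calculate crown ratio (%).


Formula: Crown Ratio = (Crown Length / Total Height) * 100
CR = (17.5 m / 23.4 m) * 100
CR = 0.7479 * 100 = 74.8%

74.8


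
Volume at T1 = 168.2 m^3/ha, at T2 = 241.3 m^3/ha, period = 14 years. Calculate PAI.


Formula: PAI = (V_T2 - V_T1) / (T2 - T1)
Volume increment = 241.3 - 168.2 = 73.1 m^3/ha
PAI = 73.1 / 14 = 5.22 m^3/ha/year

5.22


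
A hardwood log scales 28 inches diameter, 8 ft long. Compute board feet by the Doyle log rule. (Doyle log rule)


Doyle: BF = (D - 4)^2 * L / 16
Adjusted diameter = 28 - 4 = 24 in
(D-4)^2 = 24^2 = 576
BF = 576 * 8 / 16 = 288 BF

288


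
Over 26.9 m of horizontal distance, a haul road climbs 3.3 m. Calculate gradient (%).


Formula: Gradient = rise / run * 100
Gradient = 3.3 / 26.9 * 100 = 12.3%

12.3


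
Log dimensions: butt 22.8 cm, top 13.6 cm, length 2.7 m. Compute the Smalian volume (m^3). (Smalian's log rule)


Smalian: V = (A1 + A2)/2 * L,  A = pi*(D/200)^2
A1 = pi*(22.8/200)^2 = 0.040828 m^2
A2 = pi*(13.6/200)^2 = 0.014527 m^2
V = (0.040828+0.014527)/2*2.7 = 0.0747 m^3

0.0747


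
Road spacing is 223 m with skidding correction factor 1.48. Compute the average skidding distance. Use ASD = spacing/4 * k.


Formula: ASD = (spacing / 4) * correction
Uncorrected distance = spacing / 4 = 223 / 4 = 55.75 m
ASD = 55.75 * 1.48 = 83 m

83


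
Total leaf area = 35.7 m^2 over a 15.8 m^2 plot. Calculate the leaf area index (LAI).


Formula: LAI = total leaf area / ground area  (dimensionless)
LAI = 35.7 m^2 / 15.8 m^2
LAI = 2.26

2.26


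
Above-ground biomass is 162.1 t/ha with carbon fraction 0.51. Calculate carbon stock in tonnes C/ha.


Formula: Carbon Stock = Biomass * Carbon Fraction
C = 162.1 t/ha * 0.51
C = 82.7 t C/ha

82.7


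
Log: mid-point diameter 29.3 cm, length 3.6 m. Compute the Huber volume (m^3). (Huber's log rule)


Huber: V = Am * L,  Am = pi*(Dm/200)^2
Am = pi*(29.3/200)^2 = 0.067426 m^2
V = 0.067426*3.6 = 0.2427 m^3

0.2427


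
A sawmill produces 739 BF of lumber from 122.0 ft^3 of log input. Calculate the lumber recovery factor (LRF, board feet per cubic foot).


Formula: LRF = Lumber Output (BF) / Log Input (ft^3)
LRF = 739 BF / 122.0 ft^3
LRF = 6.06 BF/ft^3

6.06


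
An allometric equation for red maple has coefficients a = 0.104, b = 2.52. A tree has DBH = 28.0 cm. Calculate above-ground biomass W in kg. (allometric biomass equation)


Formula: W = a * DBH^b  (allometric power law)
DBH^b = 28.0^2.52 = 4434.4344
W = 0.104 * 4434.4344 = 461.2 kg

461.2


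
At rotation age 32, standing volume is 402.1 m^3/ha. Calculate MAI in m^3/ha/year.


Formula: MAI = Total Volume / Stand Age
MAI = 402.1 m^3/ha / 32 years
MAI = 12.57 m^3/ha/year

12.57


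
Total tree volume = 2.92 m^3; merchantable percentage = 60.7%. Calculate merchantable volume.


Formula: MV = V_total * (merchantable_pct / 100)
Merchantable fraction = 60.7% / 100 = 0.607
MV = 2.92 m^3 * 0.607 = 1.772 m^3

1.772


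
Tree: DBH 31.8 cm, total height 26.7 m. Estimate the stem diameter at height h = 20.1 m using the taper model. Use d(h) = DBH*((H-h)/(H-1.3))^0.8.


Taper: d(h) = DBH * ((H - h) / (H - 1.3))^0.8
Numerator = H - h = 26.7 - 20.1 = 6.6 m
Denominator = H - 1.3 = 26.7 - 1.3 = 25.4 m
Ratio = 6.6 / 25.4 = 0.25984
d = 31.8 * 0.25984^0.8 = 10.8 cm

10.8


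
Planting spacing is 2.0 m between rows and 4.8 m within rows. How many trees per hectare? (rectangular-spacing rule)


Formula: TPH = 10000 m^2/ha / (spacing_x * spacing_y)
Area per tree = 2.0 m * 4.8 m = 9.6 m^2
TPH = 10000 / 9.6 = 1042 trees/ha

1042


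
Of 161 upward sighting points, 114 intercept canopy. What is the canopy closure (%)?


Formula: Canopy closure = covered points / total points * 100
Closure = 114 / 161 * 100
Closure = 0.7081 * 100 = 70.8%

70.8


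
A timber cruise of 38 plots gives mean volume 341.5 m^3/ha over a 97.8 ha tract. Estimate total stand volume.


Formula: Total Volume = Mean Volume per ha * Total Area
Total Volume = 341.5 m^3/ha * 97.8 ha
Total Volume = 33399 m^3

33399


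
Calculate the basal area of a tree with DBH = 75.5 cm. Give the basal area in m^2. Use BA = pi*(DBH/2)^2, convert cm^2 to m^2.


Formula: BA = pi * (DBH/2)^2 / 10000  (cm^2 to m^2)
Radius = DBH/2 = 75.5/2 = 37.75 cm
BA = pi * 37.75^2 / 10000
   = 4476.9659 cm^2 / 10000
   = 0.4477 m^2

0.4477


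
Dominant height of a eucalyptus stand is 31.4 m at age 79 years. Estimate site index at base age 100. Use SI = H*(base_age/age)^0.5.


Formula: SI = H_dom * (base_age / age)^0.5
Age ratio = 100 / 79 = 1.26582
sqrt(age_ratio) = 1.12509
SI = 31.4 * 1.12509 = 35.3 m

35.3


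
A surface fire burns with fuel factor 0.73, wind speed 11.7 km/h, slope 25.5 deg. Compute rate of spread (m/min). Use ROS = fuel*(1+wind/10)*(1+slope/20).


Formula: ROS = fuel * (1 + wind/10) * (1 + slope/20)
Wind factor = 1 + 11.7/10 = 2.17
Slope factor = 1 + 25.5/20 = 2.275
ROS = 0.73 * 2.17 * 2.275 = 3.6 m/min

3.6


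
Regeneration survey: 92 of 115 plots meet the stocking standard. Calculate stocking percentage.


Formula: Stocking % = stocked plots / total plots * 100
Stocking = 92 / 115 * 100
Stocking = 0.8 * 100 = 80.0%

80.0


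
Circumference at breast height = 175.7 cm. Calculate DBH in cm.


Formula: DBH = C / pi
DBH = 175.7 / pi
pi = 3.14159...
DBH = 55.9 cm

55.9


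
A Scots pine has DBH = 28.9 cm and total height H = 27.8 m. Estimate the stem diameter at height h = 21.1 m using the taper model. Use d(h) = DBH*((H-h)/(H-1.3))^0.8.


Taper: d(h) = DBH * ((H - h) / (H - 1.3))^0.8
Numerator = H - h = 27.8 - 21.1 = 6.7 m
Denominator = H - 1.3 = 27.8 - 1.3 = 26.5 m
Ratio = 6.7 / 26.5 = 0.25283
d = 28.9 * 0.25283^0.8 = 9.6 cm

9.6


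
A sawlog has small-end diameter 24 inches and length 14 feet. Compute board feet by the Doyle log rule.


Doyle: BF = (D - 4)^2 * L / 16
Adjusted diameter = 24 - 4 = 20 in
(D-4)^2 = 20^2 = 400
BF = 400 * 14 / 16 = 350 BF

350


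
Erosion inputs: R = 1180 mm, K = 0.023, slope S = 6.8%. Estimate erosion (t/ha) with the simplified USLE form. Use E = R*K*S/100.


Formula: E = R * K * S / 100  (simplified USLE)
R * K = 1180 * 0.023 = 27.14
E = 27.14 * 6.8 / 100 = 1.85 t/ha

1.85


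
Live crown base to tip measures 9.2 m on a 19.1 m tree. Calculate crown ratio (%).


Formula: Crown Ratio = (Crown Length / Total Height) * 100
CR = (9.2 m / 19.1 m) * 100
CR = 0.4817 * 100 = 48.2%

48.2


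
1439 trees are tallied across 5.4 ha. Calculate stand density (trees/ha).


Formula: Stand Density = N_trees / Area_ha
Density = 1439 trees / 5.4 ha
Density = 266 trees/ha

266


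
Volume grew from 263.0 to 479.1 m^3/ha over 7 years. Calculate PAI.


Formula: PAI = (V_T2 - V_T1) / (T2 - T1)
Volume increment = 479.1 - 263.0 = 216.1 m^3/ha
PAI = 216.1 / 7 = 30.87 m^3/ha/year

30.87


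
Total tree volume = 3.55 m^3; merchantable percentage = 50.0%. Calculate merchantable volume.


Formula: MV = V_total * (merchantable_pct / 100)
Merchantable fraction = 50.0% / 100 = 0.5
MV = 3.55 m^3 * 0.5 = 1.775 m^3

1.775


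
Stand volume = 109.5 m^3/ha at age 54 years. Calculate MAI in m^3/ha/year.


Formula: MAI = Total Volume / Stand Age
MAI = 109.5 m^3/ha / 54 years
MAI = 2.03 m^3/ha/year

2.03


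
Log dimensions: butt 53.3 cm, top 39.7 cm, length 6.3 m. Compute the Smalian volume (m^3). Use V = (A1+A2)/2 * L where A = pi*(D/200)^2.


Smalian: V = (A1 + A2)/2 * L,  A = pi*(D/200)^2
A1 = pi*(53.3/200)^2 = 0.223123 m^2
A2 = pi*(39.7/200)^2 = 0.123786 m^2
V = (0.223123+0.123786)/2*6.3 = 1.0928 m^3

1.0928


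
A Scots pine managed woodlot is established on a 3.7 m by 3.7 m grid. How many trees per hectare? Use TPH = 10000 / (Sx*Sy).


Formula: TPH = 10000 m^2/ha / (spacing_x * spacing_y)
Area per tree = 3.7 m * 3.7 m = 13.69 m^2
TPH = 10000 / 13.69 = 730 trees/ha

730


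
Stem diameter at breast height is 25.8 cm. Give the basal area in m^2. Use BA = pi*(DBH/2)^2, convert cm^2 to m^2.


Formula: BA = pi * (DBH/2)^2 / 10000  (cm^2 to m^2)
Radius = DBH/2 = 25.8/2 = 12.9 cm
BA = pi * 12.9^2 / 10000
   = 522.7924 cm^2 / 10000
   = 0.0523 m^2

0.0523


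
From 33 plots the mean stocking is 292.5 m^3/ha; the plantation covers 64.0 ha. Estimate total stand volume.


Formula: Total Volume = Mean Volume per ha * Total Area
Total Volume = 292.5 m^3/ha * 64.0 ha
Total Volume = 18720 m^3

18720


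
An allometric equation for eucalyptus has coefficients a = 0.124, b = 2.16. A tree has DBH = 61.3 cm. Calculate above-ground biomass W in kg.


Formula: W = a * DBH^b  (allometric power law)
DBH^b = 61.3^2.16 = 7259.6323
W = 0.124 * 7259.6323 = 900.2 kg

900.2


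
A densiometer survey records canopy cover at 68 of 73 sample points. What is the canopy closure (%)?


Formula: Canopy closure = covered points / total points * 100
Closure = 68 / 73 * 100
Closure = 0.9315 * 100 = 93.2%

93.2


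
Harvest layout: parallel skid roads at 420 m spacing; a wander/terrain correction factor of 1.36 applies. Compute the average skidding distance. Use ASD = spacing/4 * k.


Formula: ASD = (spacing / 4) * correction
Uncorrected distance = spacing / 4 = 420 / 4 = 105 m
ASD = 105 * 1.36 = 143 m

143


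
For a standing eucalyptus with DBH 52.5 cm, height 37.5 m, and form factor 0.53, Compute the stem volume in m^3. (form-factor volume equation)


Formula: V = pi * (DBH/200)^2 * H * ff
Radius = DBH/200 = 52.5/200 = 0.2625 m
Radius^2 = 0.2625^2 = 0.06890625 m^2
V = pi * 0.06890625 * 37.5 * 0.53
V = 4.302 m^3

4.302


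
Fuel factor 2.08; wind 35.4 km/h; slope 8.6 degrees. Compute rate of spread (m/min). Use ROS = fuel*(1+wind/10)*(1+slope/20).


Formula: ROS = fuel * (1 + wind/10) * (1 + slope/20)
Wind factor = 1 + 35.4/10 = 4.54
Slope factor = 1 + 8.6/20 = 1.43
ROS = 2.08 * 4.54 * 1.43 = 13.5 m/min

13.5


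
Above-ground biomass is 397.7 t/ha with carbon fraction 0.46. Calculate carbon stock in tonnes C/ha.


Formula: Carbon Stock = Biomass * Carbon Fraction
C = 397.7 t/ha * 0.46
C = 182.9 t C/ha

182.9


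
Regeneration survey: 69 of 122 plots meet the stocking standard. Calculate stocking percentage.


Formula: Stocking % = stocked plots / total plots * 100
Stocking = 69 / 122 * 100
Stocking = 0.5656 * 100 = 56.6%

56.6


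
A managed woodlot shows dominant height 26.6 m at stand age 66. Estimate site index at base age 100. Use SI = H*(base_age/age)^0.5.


Formula: SI = H_dom * (base_age / age)^0.5
Age ratio = 100 / 66 = 1.51515
sqrt(age_ratio) = 1.23091
SI = 26.6 * 1.23091 = 32.7 m

32.7


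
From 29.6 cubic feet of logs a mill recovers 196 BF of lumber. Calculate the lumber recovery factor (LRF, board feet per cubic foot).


Formula: LRF = Lumber Output (BF) / Log Input (ft^3)
LRF = 196 BF / 29.6 ft^3
LRF = 6.62 BF/ft^3

6.62


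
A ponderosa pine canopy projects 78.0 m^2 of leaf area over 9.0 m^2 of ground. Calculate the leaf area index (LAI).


Formula: LAI = total leaf area / ground area  (dimensionless)
LAI = 78.0 m^2 / 9.0 m^2
LAI = 8.67

8.67


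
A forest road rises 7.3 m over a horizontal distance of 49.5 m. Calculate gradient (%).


Formula: Gradient = rise / run * 100
Gradient = 7.3 / 49.5 * 100 = 14.7%

14.7


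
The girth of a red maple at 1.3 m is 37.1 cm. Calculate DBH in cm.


Formula: DBH = C / pi
DBH = 37.1 / pi
pi = 3.14159...
DBH = 11.8 cm

11.8


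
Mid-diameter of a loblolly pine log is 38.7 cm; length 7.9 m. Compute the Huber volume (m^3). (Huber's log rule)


Huber: V = Am * L,  Am = pi*(Dm/200)^2
Am = pi*(38.7/200)^2 = 0.117628 m^2
V = 0.117628*7.9 = 0.9293 m^3

0.9293


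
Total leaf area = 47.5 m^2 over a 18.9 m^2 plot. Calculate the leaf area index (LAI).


Formula: LAI = total leaf area / ground area  (dimensionless)
LAI = 47.5 m^2 / 18.9 m^2
LAI = 2.51

2.51


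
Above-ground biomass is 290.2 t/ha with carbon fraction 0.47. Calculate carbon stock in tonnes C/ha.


Formula: Carbon Stock = Biomass * Carbon Fraction
C = 290.2 t/ha * 0.47
C = 136.4 t C/ha

136.4


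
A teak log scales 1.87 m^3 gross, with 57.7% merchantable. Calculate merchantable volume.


Formula: MV = V_total * (merchantable_pct / 100)
Merchantable fraction = 57.7% / 100 = 0.577
MV = 1.87 m^3 * 0.577 = 1.079 m^3

1.079


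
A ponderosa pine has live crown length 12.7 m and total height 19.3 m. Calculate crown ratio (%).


Formula: Crown Ratio = (Crown Length / Total Height) * 100
CR = (12.7 m / 19.3 m) * 100
CR = 0.658 * 100 = 65.8%

65.8


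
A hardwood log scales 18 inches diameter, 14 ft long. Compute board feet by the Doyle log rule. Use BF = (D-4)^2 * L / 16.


Doyle: BF = (D - 4)^2 * L / 16
Adjusted diameter = 18 - 4 = 14 in
(D-4)^2 = 14^2 = 196
BF = 196 * 14 / 16 = 172 BF

172


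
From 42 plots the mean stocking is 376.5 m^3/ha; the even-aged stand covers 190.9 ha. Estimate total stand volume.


Formula: Total Volume = Mean Volume per ha * Total Area
Total Volume = 376.5 m^3/ha * 190.9 ha
Total Volume = 71874 m^3

71874


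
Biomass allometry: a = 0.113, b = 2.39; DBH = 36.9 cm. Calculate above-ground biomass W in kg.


Formula: W = a * DBH^b  (allometric power law)
DBH^b = 36.9^2.39 = 5561.5137
W = 0.113 * 5561.5137 = 628.5 kg

628.5


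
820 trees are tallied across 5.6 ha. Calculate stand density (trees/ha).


Formula: Stand Density = N_trees / Area_ha
Density = 820 trees / 5.6 ha
Density = 146 trees/ha

146


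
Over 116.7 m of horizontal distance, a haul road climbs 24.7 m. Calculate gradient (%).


Formula: Gradient = rise / run * 100
Gradient = 24.7 / 116.7 * 100 = 21.2%

21.2


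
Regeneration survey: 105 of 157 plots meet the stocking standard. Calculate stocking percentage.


Formula: Stocking % = stocked plots / total plots * 100
Stocking = 105 / 157 * 100
Stocking = 0.6688 * 100 = 66.9%

66.9


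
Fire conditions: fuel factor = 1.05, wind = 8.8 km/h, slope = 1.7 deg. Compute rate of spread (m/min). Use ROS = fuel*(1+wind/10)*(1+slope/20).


Formula: ROS = fuel * (1 + wind/10) * (1 + slope/20)
Wind factor = 1 + 8.8/10 = 1.88
Slope factor = 1 + 1.7/20 = 1.085
ROS = 1.05 * 1.88 * 1.085 = 2.14 m/min

2.14


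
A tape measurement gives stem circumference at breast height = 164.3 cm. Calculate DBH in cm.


Formula: DBH = C / pi
DBH = 164.3 / pi
pi = 3.14159...
DBH = 52.3 cm

52.3


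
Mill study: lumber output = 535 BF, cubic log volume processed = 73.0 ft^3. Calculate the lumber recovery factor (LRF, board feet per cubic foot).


Formula: LRF = Lumber Output (BF) / Log Input (ft^3)
LRF = 535 BF / 73.0 ft^3
LRF = 7.33 BF/ft^3

7.33


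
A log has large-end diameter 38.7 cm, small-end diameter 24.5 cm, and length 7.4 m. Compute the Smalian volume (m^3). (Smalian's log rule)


Smalian: V = (A1 + A2)/2 * L,  A = pi*(D/200)^2
A1 = pi*(38.7/200)^2 = 0.117628 m^2
A2 = pi*(24.5/200)^2 = 0.047144 m^2
V = (0.117628+0.047144)/2*7.4 = 0.6097 m^3

0.6097


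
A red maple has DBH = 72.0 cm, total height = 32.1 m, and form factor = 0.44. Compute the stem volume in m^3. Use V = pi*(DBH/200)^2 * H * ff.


Formula: V = pi * (DBH/200)^2 * H * ff
Radius = DBH/200 = 72.0/200 = 0.36 m
Radius^2 = 0.36^2 = 0.1296 m^2
V = pi * 0.1296 * 32.1 * 0.44
V = 5.751 m^3

5.751


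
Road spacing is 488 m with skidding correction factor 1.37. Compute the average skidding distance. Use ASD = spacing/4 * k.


Formula: ASD = (spacing / 4) * correction
Uncorrected distance = spacing / 4 = 488 / 4 = 122 m
ASD = 122 * 1.37 = 167 m

167


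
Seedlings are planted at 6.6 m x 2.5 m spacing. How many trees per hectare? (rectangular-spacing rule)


Formula: TPH = 10000 m^2/ha / (spacing_x * spacing_y)
Area per tree = 6.6 m * 2.5 m = 16.5 m^2
TPH = 10000 / 16.5 = 606 trees/ha

606


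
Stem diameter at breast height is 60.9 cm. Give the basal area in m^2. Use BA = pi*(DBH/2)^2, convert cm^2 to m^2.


Formula: BA = pi * (DBH/2)^2 / 10000  (cm^2 to m^2)
Radius = DBH/2 = 60.9/2 = 30.45 cm
BA = pi * 30.45^2 / 10000
   = 2912.8926 cm^2 / 10000
   = 0.2913 m^2

0.2913


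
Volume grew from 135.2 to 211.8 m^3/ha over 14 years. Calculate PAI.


Formula: PAI = (V_T2 - V_T1) / (T2 - T1)
Volume increment = 211.8 - 135.2 = 76.6 m^3/ha
PAI = 76.6 / 14 = 5.47 m^3/ha/year

5.47


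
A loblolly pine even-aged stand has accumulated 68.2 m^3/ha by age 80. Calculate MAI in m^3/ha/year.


Formula: MAI = Total Volume / Stand Age
MAI = 68.2 m^3/ha / 80 years
MAI = 0.85 m^3/ha/year

0.85


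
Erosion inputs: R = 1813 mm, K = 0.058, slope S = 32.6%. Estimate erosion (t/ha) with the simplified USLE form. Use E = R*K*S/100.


Formula: E = R * K * S / 100  (simplified USLE)
R * K = 1813 * 0.058 = 105.154
E = 105.154 * 32.6 / 100 = 34.28 t/ha

34.28


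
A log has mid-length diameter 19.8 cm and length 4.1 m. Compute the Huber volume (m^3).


Huber: V = Am * L,  Am = pi*(Dm/200)^2
Am = pi*(19.8/200)^2 = 0.030791 m^2
V = 0.030791*4.1 = 0.1262 m^3

0.1262


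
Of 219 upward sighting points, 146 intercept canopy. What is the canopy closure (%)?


Formula: Canopy closure = covered points / total points * 100
Closure = 146 / 219 * 100
Closure = 0.6667 * 100 = 66.7%

66.7


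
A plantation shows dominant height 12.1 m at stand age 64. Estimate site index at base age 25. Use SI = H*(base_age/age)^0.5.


Formula: SI = H_dom * (base_age / age)^0.5
Age ratio = 25 / 64 = 0.39062
sqrt(age_ratio) = 0.625
SI = 12.1 * 0.625 = 7.6 m

7.6


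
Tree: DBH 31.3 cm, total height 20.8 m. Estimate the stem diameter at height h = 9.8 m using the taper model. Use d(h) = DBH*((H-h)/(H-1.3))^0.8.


Taper: d(h) = DBH * ((H - h) / (H - 1.3))^0.8
Numerator = H - h = 20.8 - 9.8 = 11.0 m
Denominator = H - 1.3 = 20.8 - 1.3 = 19.5 m
Ratio = 11.0 / 19.5 = 0.5641
d = 31.3 * 0.5641^0.8 = 19.8 cm

19.8


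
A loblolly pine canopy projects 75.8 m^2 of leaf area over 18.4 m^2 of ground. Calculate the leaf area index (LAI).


Formula: LAI = total leaf area / ground area  (dimensionless)
LAI = 75.8 m^2 / 18.4 m^2
LAI = 4.12

4.12


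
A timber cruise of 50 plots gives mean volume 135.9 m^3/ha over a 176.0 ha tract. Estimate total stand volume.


Formula: Total Volume = Mean Volume per ha * Total Area
Total Volume = 135.9 m^3/ha * 176.0 ha
Total Volume = 23918 m^3

23918


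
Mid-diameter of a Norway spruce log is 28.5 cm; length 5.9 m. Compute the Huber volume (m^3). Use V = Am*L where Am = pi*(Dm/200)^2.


Huber: V = Am * L,  Am = pi*(Dm/200)^2
Am = pi*(28.5/200)^2 = 0.063794 m^2
V = 0.063794*5.9 = 0.3764 m^3

0.3764


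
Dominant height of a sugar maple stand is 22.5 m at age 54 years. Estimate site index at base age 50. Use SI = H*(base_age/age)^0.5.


Formula: SI = H_dom * (base_age / age)^0.5
Age ratio = 50 / 54 = 0.92593
sqrt(age_ratio) = 0.96225
SI = 22.5 * 0.96225 = 21.7 m

21.7


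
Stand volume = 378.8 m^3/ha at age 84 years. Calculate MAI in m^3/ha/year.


Formula: MAI = Total Volume / Stand Age
MAI = 378.8 m^3/ha / 84 years
MAI = 4.51 m^3/ha/year

4.51


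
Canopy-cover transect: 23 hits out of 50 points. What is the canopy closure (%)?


Formula: Canopy closure = covered points / total points * 100
Closure = 23 / 50 * 100
Closure = 0.46 * 100 = 46.0%

46.0


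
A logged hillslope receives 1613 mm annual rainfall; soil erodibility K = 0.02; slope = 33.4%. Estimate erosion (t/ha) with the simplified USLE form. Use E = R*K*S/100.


Formula: E = R * K * S / 100  (simplified USLE)
R * K = 1613 * 0.02 = 32.26
E = 32.26 * 33.4 / 100 = 10.77 t/ha

10.77


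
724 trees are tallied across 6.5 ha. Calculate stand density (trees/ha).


Formula: Stand Density = N_trees / Area_ha
Density = 724 trees / 6.5 ha
Density = 111 trees/ha

111


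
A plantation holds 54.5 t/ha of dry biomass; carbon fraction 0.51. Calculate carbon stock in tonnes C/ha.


Formula: Carbon Stock = Biomass * Carbon Fraction
C = 54.5 t/ha * 0.51
C = 27.8 t C/ha

27.8


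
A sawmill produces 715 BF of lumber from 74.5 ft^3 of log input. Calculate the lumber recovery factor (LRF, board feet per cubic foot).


Formula: LRF = Lumber Output (BF) / Log Input (ft^3)
LRF = 715 BF / 74.5 ft^3
LRF = 9.6 BF/ft^3

9.6


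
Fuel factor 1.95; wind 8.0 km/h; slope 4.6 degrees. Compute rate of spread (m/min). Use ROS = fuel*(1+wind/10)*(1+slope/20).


Formula: ROS = fuel * (1 + wind/10) * (1 + slope/20)
Wind factor = 1 + 8.0/10 = 1.8
Slope factor = 1 + 4.6/20 = 1.23
ROS = 1.95 * 1.8 * 1.23 = 4.32 m/min

4.32


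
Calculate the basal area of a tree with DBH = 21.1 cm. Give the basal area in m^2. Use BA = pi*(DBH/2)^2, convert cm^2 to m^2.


Formula: BA = pi * (DBH/2)^2 / 10000  (cm^2 to m^2)
Radius = DBH/2 = 21.1/2 = 10.55 cm
BA = pi * 10.55^2 / 10000
   = 349.6671 cm^2 / 10000
   = 0.035 m^2

0.035


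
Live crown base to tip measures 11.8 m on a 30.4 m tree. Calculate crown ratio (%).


Formula: Crown Ratio = (Crown Length / Total Height) * 100
CR = (11.8 m / 30.4 m) * 100
CR = 0.3882 * 100 = 38.8%

38.8


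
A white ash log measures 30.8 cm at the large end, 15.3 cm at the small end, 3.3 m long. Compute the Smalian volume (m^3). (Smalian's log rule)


Smalian: V = (A1 + A2)/2 * L,  A = pi*(D/200)^2
A1 = pi*(30.8/200)^2 = 0.074506 m^2
A2 = pi*(15.3/200)^2 = 0.018385 m^2
V = (0.074506+0.018385)/2*3.3 = 0.1533 m^3

0.1533


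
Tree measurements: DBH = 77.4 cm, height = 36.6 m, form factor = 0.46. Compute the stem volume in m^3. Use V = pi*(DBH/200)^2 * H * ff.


Formula: V = pi * (DBH/200)^2 * H * ff
Radius = DBH/200 = 77.4/200 = 0.387 m
Radius^2 = 0.387^2 = 0.149769 m^2
V = pi * 0.149769 * 36.6 * 0.46
V = 7.922 m^3

7.922


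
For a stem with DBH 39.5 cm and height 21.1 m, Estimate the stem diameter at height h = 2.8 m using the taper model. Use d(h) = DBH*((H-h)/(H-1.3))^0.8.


Taper: d(h) = DBH * ((H - h) / (H - 1.3))^0.8
Numerator = H - h = 21.1 - 2.8 = 18.3 m
Denominator = H - 1.3 = 21.1 - 1.3 = 19.8 m
Ratio = 18.3 / 19.8 = 0.92424
d = 39.5 * 0.92424^0.8 = 37.1 cm

37.1


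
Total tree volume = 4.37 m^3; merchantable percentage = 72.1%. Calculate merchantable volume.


Formula: MV = V_total * (merchantable_pct / 100)
Merchantable fraction = 72.1% / 100 = 0.721
MV = 4.37 m^3 * 0.721 = 3.151 m^3

3.151


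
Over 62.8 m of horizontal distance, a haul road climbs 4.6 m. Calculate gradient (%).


Formula: Gradient = rise / run * 100
Gradient = 4.6 / 62.8 * 100 = 7.3%

7.3


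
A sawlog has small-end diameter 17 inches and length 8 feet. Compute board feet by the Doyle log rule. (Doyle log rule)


Doyle: BF = (D - 4)^2 * L / 16
Adjusted diameter = 17 - 4 = 13 in
(D-4)^2 = 13^2 = 169
BF = 169 * 8 / 16 = 85 BF

85


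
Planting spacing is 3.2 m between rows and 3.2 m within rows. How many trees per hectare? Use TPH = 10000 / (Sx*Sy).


Formula: TPH = 10000 m^2/ha / (spacing_x * spacing_y)
Area per tree = 3.2 m * 3.2 m = 10.24 m^2
TPH = 10000 / 10.24 = 977 trees/ha

977


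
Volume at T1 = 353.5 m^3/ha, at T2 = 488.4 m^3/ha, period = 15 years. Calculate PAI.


Formula: PAI = (V_T2 - V_T1) / (T2 - T1)
Volume increment = 488.4 - 353.5 = 134.9 m^3/ha
PAI = 134.9 / 15 = 8.99 m^3/ha/year

8.99


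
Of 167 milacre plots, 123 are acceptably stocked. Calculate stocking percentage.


Formula: Stocking % = stocked plots / total plots * 100
Stocking = 123 / 167 * 100
Stocking = 0.7365 * 100 = 73.7%

73.7


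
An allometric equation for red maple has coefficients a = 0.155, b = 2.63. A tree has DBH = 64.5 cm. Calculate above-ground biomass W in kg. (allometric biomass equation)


Formula: W = a * DBH^b  (allometric power law)
DBH^b = 64.5^2.63 = 57430.4276
W = 0.155 * 57430.4276 = 8901.7 kg

8901.7


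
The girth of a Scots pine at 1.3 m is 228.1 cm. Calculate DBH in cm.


Formula: DBH = C / pi
DBH = 228.1 / pi
pi = 3.14159...
DBH = 72.6 cm

72.6


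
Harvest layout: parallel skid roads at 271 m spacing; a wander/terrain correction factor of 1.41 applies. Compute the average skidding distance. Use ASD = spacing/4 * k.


Formula: ASD = (spacing / 4) * correction
Uncorrected distance = spacing / 4 = 271 / 4 = 67.75 m
ASD = 67.75 * 1.41 = 96 m

96


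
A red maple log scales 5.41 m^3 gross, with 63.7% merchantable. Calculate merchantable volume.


Formula: MV = V_total * (merchantable_pct / 100)
Merchantable fraction = 63.7% / 100 = 0.637
MV = 5.41 m^3 * 0.637 = 3.446 m^3

3.446


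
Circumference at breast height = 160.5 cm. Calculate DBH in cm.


Formula: DBH = C / pi
DBH = 160.5 / pi
pi = 3.14159...
DBH = 51.1 cm

51.1


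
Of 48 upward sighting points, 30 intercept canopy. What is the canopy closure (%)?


Formula: Canopy closure = covered points / total points * 100
Closure = 30 / 48 * 100
Closure = 0.625 * 100 = 62.5%

62.5


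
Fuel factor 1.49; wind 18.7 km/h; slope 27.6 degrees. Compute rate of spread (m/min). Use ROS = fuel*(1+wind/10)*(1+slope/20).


Formula: ROS = fuel * (1 + wind/10) * (1 + slope/20)
Wind factor = 1 + 18.7/10 = 2.87
Slope factor = 1 + 27.6/20 = 2.38
ROS = 1.49 * 2.87 * 2.38 = 10.18 m/min

10.18


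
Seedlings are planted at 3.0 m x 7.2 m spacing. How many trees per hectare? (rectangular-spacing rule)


Formula: TPH = 10000 m^2/ha / (spacing_x * spacing_y)
Area per tree = 3.0 m * 7.2 m = 21.6 m^2
TPH = 10000 / 21.6 = 463 trees/ha

463


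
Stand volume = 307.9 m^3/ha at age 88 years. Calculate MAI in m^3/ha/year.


Formula: MAI = Total Volume / Stand Age
MAI = 307.9 m^3/ha / 88 years
MAI = 3.5 m^3/ha/year

3.5


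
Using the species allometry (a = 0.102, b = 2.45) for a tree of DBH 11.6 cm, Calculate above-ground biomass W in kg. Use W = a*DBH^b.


Formula: W = a * DBH^b  (allometric power law)
DBH^b = 11.6^2.45 = 405.4358
W = 0.102 * 405.4358 = 41.4 kg

41.4


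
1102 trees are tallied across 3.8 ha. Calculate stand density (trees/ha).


Formula: Stand Density = N_trees / Area_ha
Density = 1102 trees / 3.8 ha
Density = 290 trees/ha

290


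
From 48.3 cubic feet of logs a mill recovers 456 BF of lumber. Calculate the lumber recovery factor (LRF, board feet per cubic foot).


Formula: LRF = Lumber Output (BF) / Log Input (ft^3)
LRF = 456 BF / 48.3 ft^3
LRF = 9.44 BF/ft^3

9.44


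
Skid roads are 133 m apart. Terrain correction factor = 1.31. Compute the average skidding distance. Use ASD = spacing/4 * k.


Formula: ASD = (spacing / 4) * correction
Uncorrected distance = spacing / 4 = 133 / 4 = 33.25 m
ASD = 33.25 * 1.31 = 44 m

44


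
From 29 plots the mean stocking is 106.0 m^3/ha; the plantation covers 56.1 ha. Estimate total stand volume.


Formula: Total Volume = Mean Volume per ha * Total Area
Total Volume = 106.0 m^3/ha * 56.1 ha
Total Volume = 5947 m^3

5947


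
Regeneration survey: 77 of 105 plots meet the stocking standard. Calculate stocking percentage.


Formula: Stocking % = stocked plots / total plots * 100
Stocking = 77 / 105 * 100
Stocking = 0.7333 * 100 = 73.3%

73.3


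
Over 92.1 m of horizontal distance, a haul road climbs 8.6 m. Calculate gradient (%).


Formula: Gradient = rise / run * 100
Gradient = 8.6 / 92.1 * 100 = 9.3%

9.3


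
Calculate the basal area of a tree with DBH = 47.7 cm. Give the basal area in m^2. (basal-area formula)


Formula: BA = pi * (DBH/2)^2 / 10000  (cm^2 to m^2)
Radius = DBH/2 = 47.7/2 = 23.85 cm
BA = pi * 23.85^2 / 10000
   = 1787.0086 cm^2 / 10000
   = 0.1787 m^2

0.1787


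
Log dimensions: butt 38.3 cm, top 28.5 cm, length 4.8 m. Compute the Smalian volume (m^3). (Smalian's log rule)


Smalian: V = (A1 + A2)/2 * L,  A = pi*(D/200)^2
A1 = pi*(38.3/200)^2 = 0.115209 m^2
A2 = pi*(28.5/200)^2 = 0.063794 m^2
V = (0.115209+0.063794)/2*4.8 = 0.4296 m^3

0.4296


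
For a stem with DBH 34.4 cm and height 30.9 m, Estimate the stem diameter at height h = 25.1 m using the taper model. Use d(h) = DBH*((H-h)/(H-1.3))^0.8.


Taper: d(h) = DBH * ((H - h) / (H - 1.3))^0.8
Numerator = H - h = 30.9 - 25.1 = 5.8 m
Denominator = H - 1.3 = 30.9 - 1.3 = 29.6 m
Ratio = 5.8 / 29.6 = 0.19595
d = 34.4 * 0.19595^0.8 = 9.3 cm

9.3


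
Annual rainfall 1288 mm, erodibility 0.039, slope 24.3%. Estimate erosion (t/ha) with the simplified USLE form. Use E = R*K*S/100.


Formula: E = R * K * S / 100  (simplified USLE)
R * K = 1288 * 0.039 = 50.232
E = 50.232 * 24.3 / 100 = 12.21 t/ha

12.21


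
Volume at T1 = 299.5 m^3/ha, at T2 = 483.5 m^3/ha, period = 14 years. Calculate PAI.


Formula: PAI = (V_T2 - V_T1) / (T2 - T1)
Volume increment = 483.5 - 299.5 = 184.0 m^3/ha
PAI = 184.0 / 14 = 13.14 m^3/ha/year

13.14


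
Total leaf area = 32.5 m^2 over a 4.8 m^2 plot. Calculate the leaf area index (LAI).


Formula: LAI = total leaf area / ground area  (dimensionless)
LAI = 32.5 m^2 / 4.8 m^2
LAI = 6.77

6.77


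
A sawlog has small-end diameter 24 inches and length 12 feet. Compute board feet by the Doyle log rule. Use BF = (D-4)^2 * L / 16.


Doyle: BF = (D - 4)^2 * L / 16
Adjusted diameter = 24 - 4 = 20 in
(D-4)^2 = 20^2 = 400
BF = 400 * 12 / 16 = 300 BF

300


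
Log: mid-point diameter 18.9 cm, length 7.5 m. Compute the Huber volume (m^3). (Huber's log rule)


Huber: V = Am * L,  Am = pi*(Dm/200)^2
Am = pi*(18.9/200)^2 = 0.028055 m^2
V = 0.028055*7.5 = 0.2104 m^3

0.2104


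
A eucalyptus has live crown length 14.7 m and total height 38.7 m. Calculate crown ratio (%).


Formula: Crown Ratio = (Crown Length / Total Height) * 100
CR = (14.7 m / 38.7 m) * 100
CR = 0.3798 * 100 = 38.0%

38.0


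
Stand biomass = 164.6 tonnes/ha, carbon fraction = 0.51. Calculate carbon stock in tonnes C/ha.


Formula: Carbon Stock = Biomass * Carbon Fraction
C = 164.6 t/ha * 0.51
C = 83.9 t C/ha

83.9


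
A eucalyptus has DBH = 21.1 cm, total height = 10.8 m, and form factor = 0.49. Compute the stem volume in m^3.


Formula: V = pi * (DBH/200)^2 * H * ff
Radius = DBH/200 = 21.1/200 = 0.1055 m
Radius^2 = 0.1055^2 = 0.01113025 m^2
V = pi * 0.01113025 * 10.8 * 0.49
V = 0.185 m^3

0.185


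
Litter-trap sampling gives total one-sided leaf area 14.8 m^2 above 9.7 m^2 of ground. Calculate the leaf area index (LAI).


Formula: LAI = total leaf area / ground area  (dimensionless)
LAI = 14.8 m^2 / 9.7 m^2
LAI = 1.53

1.53


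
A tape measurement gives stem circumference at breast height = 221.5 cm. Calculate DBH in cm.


Formula: DBH = C / pi
DBH = 221.5 / pi
pi = 3.14159...
DBH = 70.5 cm

70.5


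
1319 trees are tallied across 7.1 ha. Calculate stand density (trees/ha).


Formula: Stand Density = N_trees / Area_ha
Density = 1319 trees / 7.1 ha
Density = 186 trees/ha

186


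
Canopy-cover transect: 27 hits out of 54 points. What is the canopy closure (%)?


Formula: Canopy closure = covered points / total points * 100
Closure = 27 / 54 * 100
Closure = 0.5 * 100 = 50.0%

50.0


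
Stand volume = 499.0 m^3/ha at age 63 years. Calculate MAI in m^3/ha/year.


Formula: MAI = Total Volume / Stand Age
MAI = 499.0 m^3/ha / 63 years
MAI = 7.92 m^3/ha/year

7.92


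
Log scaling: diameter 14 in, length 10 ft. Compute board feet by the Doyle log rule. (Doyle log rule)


Doyle: BF = (D - 4)^2 * L / 16
Adjusted diameter = 14 - 4 = 10 in
(D-4)^2 = 10^2 = 100
BF = 100 * 10 / 16 = 63 BF

63


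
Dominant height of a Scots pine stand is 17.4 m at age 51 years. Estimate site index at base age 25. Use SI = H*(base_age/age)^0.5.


Formula: SI = H_dom * (base_age / age)^0.5
Age ratio = 25 / 51 = 0.4902
sqrt(age_ratio) = 0.70014
SI = 17.4 * 0.70014 = 12.2 m

12.2


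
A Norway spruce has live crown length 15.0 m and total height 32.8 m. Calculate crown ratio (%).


Formula: Crown Ratio = (Crown Length / Total Height) * 100
CR = (15.0 m / 32.8 m) * 100
CR = 0.4573 * 100 = 45.7%

45.7


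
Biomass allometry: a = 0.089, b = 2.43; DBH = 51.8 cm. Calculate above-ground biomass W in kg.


Formula: W = a * DBH^b  (allometric power law)
DBH^b = 51.8^2.43 = 14649.4499
W = 0.089 * 14649.4499 = 1303.8 kg

1303.8


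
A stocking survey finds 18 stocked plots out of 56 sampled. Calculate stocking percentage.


Formula: Stocking % = stocked plots / total plots * 100
Stocking = 18 / 56 * 100
Stocking = 0.3214 * 100 = 32.1%

32.1


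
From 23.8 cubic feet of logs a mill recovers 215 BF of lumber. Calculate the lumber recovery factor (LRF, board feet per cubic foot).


Formula: LRF = Lumber Output (BF) / Log Input (ft^3)
LRF = 215 BF / 23.8 ft^3
LRF = 9.03 BF/ft^3

9.03


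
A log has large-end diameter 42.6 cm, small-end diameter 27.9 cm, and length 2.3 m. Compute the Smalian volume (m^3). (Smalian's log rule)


Smalian: V = (A1 + A2)/2 * L,  A = pi*(D/200)^2
A1 = pi*(42.6/200)^2 = 0.142531 m^2
A2 = pi*(27.9/200)^2 = 0.061136 m^2
V = (0.142531+0.061136)/2*2.3 = 0.2342 m^3

0.2342


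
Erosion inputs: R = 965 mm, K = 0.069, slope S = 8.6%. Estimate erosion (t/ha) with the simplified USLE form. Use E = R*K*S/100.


Formula: E = R * K * S / 100  (simplified USLE)
R * K = 965 * 0.069 = 66.585
E = 66.585 * 8.6 / 100 = 5.73 t/ha

5.73


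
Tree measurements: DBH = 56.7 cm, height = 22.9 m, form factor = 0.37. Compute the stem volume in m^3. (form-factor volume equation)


Formula: V = pi * (DBH/200)^2 * H * ff
Radius = DBH/200 = 56.7/200 = 0.2835 m
Radius^2 = 0.2835^2 = 0.08037225 m^2
V = pi * 0.08037225 * 22.9 * 0.37
V = 2.139 m^3

2.139


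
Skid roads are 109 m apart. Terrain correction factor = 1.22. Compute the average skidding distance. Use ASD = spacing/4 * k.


Formula: ASD = (spacing / 4) * correction
Uncorrected distance = spacing / 4 = 109 / 4 = 27.25 m
ASD = 27.25 * 1.22 = 33 m

33


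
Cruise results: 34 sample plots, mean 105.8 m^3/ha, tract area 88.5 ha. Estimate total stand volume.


Formula: Total Volume = Mean Volume per ha * Total Area
Total Volume = 105.8 m^3/ha * 88.5 ha
Total Volume = 9363 m^3

9363


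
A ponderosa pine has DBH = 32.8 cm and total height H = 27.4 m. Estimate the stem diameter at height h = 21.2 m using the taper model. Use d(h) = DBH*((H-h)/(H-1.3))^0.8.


Taper: d(h) = DBH * ((H - h) / (H - 1.3))^0.8
Numerator = H - h = 27.4 - 21.2 = 6.2 m
Denominator = H - 1.3 = 27.4 - 1.3 = 26.1 m
Ratio = 6.2 / 26.1 = 0.23755
d = 32.8 * 0.23755^0.8 = 10.4 cm

10.4


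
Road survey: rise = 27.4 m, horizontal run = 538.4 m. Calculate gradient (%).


Formula: Gradient = rise / run * 100
Gradient = 27.4 / 538.4 * 100 = 5.1%

5.1


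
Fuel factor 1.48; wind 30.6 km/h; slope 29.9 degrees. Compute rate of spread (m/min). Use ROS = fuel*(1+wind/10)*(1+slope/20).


Formula: ROS = fuel * (1 + wind/10) * (1 + slope/20)
Wind factor = 1 + 30.6/10 = 4.06
Slope factor = 1 + 29.9/20 = 2.495
ROS = 1.48 * 4.06 * 2.495 = 14.99 m/min

14.99


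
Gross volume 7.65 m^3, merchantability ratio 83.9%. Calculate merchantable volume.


Formula: MV = V_total * (merchantable_pct / 100)
Merchantable fraction = 83.9% / 100 = 0.839
MV = 7.65 m^3 * 0.839 = 6.418 m^3

6.418


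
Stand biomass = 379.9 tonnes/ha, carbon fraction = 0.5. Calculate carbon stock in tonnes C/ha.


Formula: Carbon Stock = Biomass * Carbon Fraction
C = 379.9 t/ha * 0.5
C = 190.0 t C/ha

190.0


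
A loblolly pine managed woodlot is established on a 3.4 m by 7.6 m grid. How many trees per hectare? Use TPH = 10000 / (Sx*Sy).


Formula: TPH = 10000 m^2/ha / (spacing_x * spacing_y)
Area per tree = 3.4 m * 7.6 m = 25.84 m^2
TPH = 10000 / 25.84 = 387 trees/ha

387


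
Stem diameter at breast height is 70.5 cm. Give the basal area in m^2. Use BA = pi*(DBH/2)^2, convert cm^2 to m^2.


Formula: BA = pi * (DBH/2)^2 / 10000  (cm^2 to m^2)
Radius = DBH/2 = 70.5/2 = 35.25 cm
BA = pi * 35.25^2 / 10000
   = 3903.6252 cm^2 / 10000
   = 0.3904 m^2

0.3904


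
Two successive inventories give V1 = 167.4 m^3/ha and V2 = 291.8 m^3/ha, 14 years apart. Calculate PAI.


Formula: PAI = (V_T2 - V_T1) / (T2 - T1)
Volume increment = 291.8 - 167.4 = 124.4 m^3/ha
PAI = 124.4 / 14 = 8.89 m^3/ha/year

8.89


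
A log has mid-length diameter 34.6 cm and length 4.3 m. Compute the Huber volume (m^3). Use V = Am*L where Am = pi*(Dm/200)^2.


Huber: V = Am * L,  Am = pi*(Dm/200)^2
Am = pi*(34.6/200)^2 = 0.094025 m^2
V = 0.094025*4.3 = 0.4043 m^3

0.4043


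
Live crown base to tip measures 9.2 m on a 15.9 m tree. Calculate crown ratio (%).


Formula: Crown Ratio = (Crown Length / Total Height) * 100
CR = (9.2 m / 15.9 m) * 100
CR = 0.5786 * 100 = 57.9%

57.9


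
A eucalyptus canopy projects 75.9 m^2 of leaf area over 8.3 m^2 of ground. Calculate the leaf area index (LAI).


Formula: LAI = total leaf area / ground area  (dimensionless)
LAI = 75.9 m^2 / 8.3 m^2
LAI = 9.14

9.14


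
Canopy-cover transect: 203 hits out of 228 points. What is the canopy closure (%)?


Formula: Canopy closure = covered points / total points * 100
Closure = 203 / 228 * 100
Closure = 0.8904 * 100 = 89.0%

89.0


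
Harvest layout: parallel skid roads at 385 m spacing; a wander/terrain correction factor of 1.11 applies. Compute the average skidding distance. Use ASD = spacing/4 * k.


Formula: ASD = (spacing / 4) * correction
Uncorrected distance = spacing / 4 = 385 / 4 = 96.25 m
ASD = 96.25 * 1.11 = 107 m

107


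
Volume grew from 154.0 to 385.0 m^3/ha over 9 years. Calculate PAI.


Formula: PAI = (V_T2 - V_T1) / (T2 - T1)
Volume increment = 385.0 - 154.0 = 231.0 m^3/ha
PAI = 231.0 / 9 = 25.67 m^3/ha/year

25.67


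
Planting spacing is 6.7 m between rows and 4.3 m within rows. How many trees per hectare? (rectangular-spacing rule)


Formula: TPH = 10000 m^2/ha / (spacing_x * spacing_y)
Area per tree = 6.7 m * 4.3 m = 28.81 m^2
TPH = 10000 / 28.81 = 347 trees/ha

347


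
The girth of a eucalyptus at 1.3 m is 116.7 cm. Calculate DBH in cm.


Formula: DBH = C / pi
DBH = 116.7 / pi
pi = 3.14159...
DBH = 37.1 cm

37.1


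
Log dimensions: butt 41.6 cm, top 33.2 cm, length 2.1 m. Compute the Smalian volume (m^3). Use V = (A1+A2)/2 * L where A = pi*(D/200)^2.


Smalian: V = (A1 + A2)/2 * L,  A = pi*(D/200)^2
A1 = pi*(41.6/200)^2 = 0.135918 m^2
A2 = pi*(33.2/200)^2 = 0.08657 m^2
V = (0.135918+0.08657)/2*2.1 = 0.2336 m^3

0.2336


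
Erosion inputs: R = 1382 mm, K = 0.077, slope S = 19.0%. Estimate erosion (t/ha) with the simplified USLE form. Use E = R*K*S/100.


Formula: E = R * K * S / 100  (simplified USLE)
R * K = 1382 * 0.077 = 106.414
E = 106.414 * 19.0 / 100 = 20.22 t/ha

20.22


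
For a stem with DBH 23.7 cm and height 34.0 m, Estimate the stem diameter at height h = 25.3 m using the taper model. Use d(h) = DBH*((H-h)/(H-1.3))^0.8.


Taper: d(h) = DBH * ((H - h) / (H - 1.3))^0.8
Numerator = H - h = 34.0 - 25.3 = 8.7 m
Denominator = H - 1.3 = 34.0 - 1.3 = 32.7 m
Ratio = 8.7 / 32.7 = 0.26606
d = 23.7 * 0.26606^0.8 = 8.2 cm

8.2


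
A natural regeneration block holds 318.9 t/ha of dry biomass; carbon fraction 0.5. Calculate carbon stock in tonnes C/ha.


Formula: Carbon Stock = Biomass * Carbon Fraction
C = 318.9 t/ha * 0.5
C = 159.5 t C/ha

159.5


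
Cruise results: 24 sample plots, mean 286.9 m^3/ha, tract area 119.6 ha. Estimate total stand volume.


Formula: Total Volume = Mean Volume per ha * Total Area
Total Volume = 286.9 m^3/ha * 119.6 ha
Total Volume = 34313 m^3

34313
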